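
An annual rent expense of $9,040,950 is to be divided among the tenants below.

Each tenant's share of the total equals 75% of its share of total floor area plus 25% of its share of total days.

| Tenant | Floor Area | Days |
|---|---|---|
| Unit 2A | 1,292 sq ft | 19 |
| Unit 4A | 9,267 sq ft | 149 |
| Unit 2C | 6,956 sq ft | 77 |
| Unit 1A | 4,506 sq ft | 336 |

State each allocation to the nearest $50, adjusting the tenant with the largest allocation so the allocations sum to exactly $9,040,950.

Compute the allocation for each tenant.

Totals — floor area 22,021, days 581.
Blended shares (75% floor area + 25% days): Unit 2A 0.0522; Unit 4A 0.3797; Unit 2C 0.2700; Unit 1A 0.2980.
Pro-rata amounts: Unit 2A 471,747.83; Unit 4A 3,433,145.07; Unit 2C 2,441,443.02; Unit 1A 2,694,614.09.
Rounded to nearest $50: Unit 2A $471,750; Unit 4A $3,433,150; Unit 2C $2,441,450; Unit 1A $2,694,600. Sum = $9,040,950.
Sum already equals the total — no adjustment.

Unit 2A: $471,750 | Unit 4A: $3,433,150 | Unit 2C: $2,441,450 | Unit 1A: $2,694,600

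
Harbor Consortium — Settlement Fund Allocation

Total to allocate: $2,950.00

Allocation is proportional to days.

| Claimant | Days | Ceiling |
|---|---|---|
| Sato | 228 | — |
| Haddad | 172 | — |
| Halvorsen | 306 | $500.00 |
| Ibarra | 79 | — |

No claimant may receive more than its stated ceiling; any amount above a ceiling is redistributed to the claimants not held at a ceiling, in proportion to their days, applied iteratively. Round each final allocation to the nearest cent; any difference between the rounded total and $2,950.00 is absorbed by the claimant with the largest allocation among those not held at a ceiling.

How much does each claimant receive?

Sum of days: 785.
Pro-rata shares before constraints: Sato 856.8153; Haddad 646.3694; Halvorsen 1,149.9363; Ibarra 296.8790.
Cap binds for Halvorsen ($500.00); residual $2,450.00 reallocated over remaining days 479.
Remaining shares: Sato 1,166.1795 → $1,166.18; Haddad 879.7495 → $879.75; Ibarra 404.0710 → $404.07.

Sato: $1,166.18 · Haddad: $879.75 · Halvorsen: $500.00 · Ibarra: $404.07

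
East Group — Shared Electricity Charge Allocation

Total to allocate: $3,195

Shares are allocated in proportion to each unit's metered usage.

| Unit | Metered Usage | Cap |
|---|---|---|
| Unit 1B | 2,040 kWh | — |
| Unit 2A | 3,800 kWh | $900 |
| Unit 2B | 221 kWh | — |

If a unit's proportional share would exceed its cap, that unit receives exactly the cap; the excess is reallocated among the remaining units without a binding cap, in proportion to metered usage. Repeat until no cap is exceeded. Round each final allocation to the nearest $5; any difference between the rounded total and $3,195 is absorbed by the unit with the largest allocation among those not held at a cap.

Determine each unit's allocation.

Combined metered usage = 6,061.
Proportional shares (ignoring caps): Unit 1B 1,075.37; Unit 2A 2,003.13; Unit 2B 116.50.
Capped: Unit 2A ($900); balance $2,295 reallocated over remaining metered usage 2,261.
Shares after redistribution: Unit 1B 2,070.68 → $2,070; Unit 2B 224.32 → $225.

Unit 1B: $2,070 | Unit 2A: $900 | Unit 2B: $225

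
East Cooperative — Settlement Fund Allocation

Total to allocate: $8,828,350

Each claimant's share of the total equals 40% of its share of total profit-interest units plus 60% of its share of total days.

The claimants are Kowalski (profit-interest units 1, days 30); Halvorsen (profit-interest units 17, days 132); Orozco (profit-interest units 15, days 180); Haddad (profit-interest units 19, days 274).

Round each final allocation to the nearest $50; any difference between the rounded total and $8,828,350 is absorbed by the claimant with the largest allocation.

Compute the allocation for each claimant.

Totals — profit-interest units 52, days 616.
Blended shares (40% profit-interest units + 60% days): Kowalski 0.0369; Halvorsen 0.2593; Orozco 0.2907; Haddad 0.4130.
Pro-rata amounts: Kowalski 325,881.65; Halvorsen 2,289,550.11; Orozco 2,566,483.37; Haddad 3,646,434.87.
After rounding ($50): Kowalski $325,900; Halvorsen $2,289,550; Orozco $2,566,500; Haddad $3,646,450. Sum = $8,828,400.
Difference $8,828,350 − $8,828,400 = −$50 applied to largest allocation (Haddad): Haddad becomes $3,646,400.

Kowalski: $325,900 | Halvorsen: $2,289,550 | Orozco: $2,566,500 | Haddad: $3,646,400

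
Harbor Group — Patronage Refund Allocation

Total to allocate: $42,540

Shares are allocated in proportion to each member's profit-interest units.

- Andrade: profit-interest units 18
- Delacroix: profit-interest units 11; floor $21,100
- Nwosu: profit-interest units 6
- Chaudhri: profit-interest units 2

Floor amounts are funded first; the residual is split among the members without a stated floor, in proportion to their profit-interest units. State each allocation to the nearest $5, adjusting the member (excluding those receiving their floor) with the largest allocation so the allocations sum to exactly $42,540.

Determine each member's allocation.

Fund the minimums — Delacroix $21,100. Balance $21,440.
Balance split over remaining profit-interest units 26: Andrade 14,843.08 → $14,845; Nwosu 4,947.69 → $4,950; Chaudhri 1,649.23 → $1,650.
Rounding difference −$5 applied to Andrade → $14,840.

Andrade: $14,840; Delacroix: $21,100; Nwosu: $4,950; Chaudhri: $1,650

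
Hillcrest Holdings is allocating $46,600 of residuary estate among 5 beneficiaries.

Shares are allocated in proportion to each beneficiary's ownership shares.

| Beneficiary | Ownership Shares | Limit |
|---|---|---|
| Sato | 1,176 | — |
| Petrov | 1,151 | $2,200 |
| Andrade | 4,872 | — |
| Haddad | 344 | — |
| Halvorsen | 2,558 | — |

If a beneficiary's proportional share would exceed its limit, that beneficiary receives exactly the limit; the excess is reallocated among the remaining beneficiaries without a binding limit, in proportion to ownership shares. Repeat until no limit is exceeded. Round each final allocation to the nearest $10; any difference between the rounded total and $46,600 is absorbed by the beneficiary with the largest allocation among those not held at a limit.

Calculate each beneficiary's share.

Sato: $5,830; Petrov: $2,200; Andrade: $24,170; Haddad: $1,710; Halvorsen: $12,690

Combined ownership shares = 10,101.
Proportional shares (ignoring caps): Sato 5,425.36; Petrov 5,310.03; Andrade 22,476.51; Haddad 1,587.01; Halvorsen 11,801.09.
Held at cap: Petrov ($2,200); remaining pool $44,400 reallocated over remaining ownership shares 8,950.
Redistributed shares: Sato 5,834.01 → $5,830; Andrade 24,169.47 → $24,170; Haddad 1,706.55 → $1,710; Halvorsen 12,689.97 → $12,690.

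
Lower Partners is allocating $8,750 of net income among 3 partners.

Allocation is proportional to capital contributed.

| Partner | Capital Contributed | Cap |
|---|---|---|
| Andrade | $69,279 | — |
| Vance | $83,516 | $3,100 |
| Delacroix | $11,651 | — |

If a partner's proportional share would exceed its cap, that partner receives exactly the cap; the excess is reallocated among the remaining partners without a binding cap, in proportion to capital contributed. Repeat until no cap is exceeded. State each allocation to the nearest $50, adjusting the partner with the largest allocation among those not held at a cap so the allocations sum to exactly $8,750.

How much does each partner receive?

Andrade: $4,850 | Vance: $3,100 | Delacroix: $800

Capital contributed total: 164,446.
Unconstrained shares: Andrade 3,686.26; Vance 4,443.80; Delacroix 619.94.
Held at cap: Vance ($3,100); balance $5,650 reallocated over remaining capital contributed 80,930.
Shares after redistribution: Andrade 4,836.60 → $4,850; Delacroix 813.40 → $800.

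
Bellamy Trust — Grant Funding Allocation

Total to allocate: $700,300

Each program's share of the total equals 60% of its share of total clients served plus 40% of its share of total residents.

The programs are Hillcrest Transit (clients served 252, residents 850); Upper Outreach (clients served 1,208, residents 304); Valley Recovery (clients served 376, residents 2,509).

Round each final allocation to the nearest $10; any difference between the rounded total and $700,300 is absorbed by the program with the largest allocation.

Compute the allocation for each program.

Clients served total 1,836; residents total 3,663.
Combined weights (60% clients served + 40% residents): Hillcrest Transit 0.1752; Upper Outreach 0.4280; Valley Recovery 0.3969.
Unrounded shares: Hillcrest Transit 122,673.68; Upper Outreach 299,706.04; Valley Recovery 277,920.28.
After rounding ($10): Hillcrest Transit $122,670; Upper Outreach $299,710; Valley Recovery $277,920. Sum = $700,300.
Rounded total matches; no reconciliation needed.

Hillcrest Transit: $122,670 · Upper Outreach: $299,710 · Valley Recovery: $277,920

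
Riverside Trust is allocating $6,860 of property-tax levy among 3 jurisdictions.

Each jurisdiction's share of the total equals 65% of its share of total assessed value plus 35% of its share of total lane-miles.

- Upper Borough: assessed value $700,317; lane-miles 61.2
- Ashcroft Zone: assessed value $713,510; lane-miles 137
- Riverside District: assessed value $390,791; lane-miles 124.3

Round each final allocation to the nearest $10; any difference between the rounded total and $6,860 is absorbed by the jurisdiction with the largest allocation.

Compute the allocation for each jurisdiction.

Totals — assessed value 1,804,618, lane-miles 322.5.
Composite weights (65% assessed value + 35% lane-miles): Upper Borough 0.3187; Ashcroft Zone 0.4057; Riverside District 0.2757.
Proportional shares: Upper Borough 2,186.03; Ashcroft Zone 2,782.96; Riverside District 1,891.01.
After rounding ($10): Upper Borough $2,190; Ashcroft Zone $2,780; Riverside District $1,890. Sum = $6,860.
Sum already equals the total — no adjustment.

Upper Borough: $2,190 | Ashcroft Zone: $2,780 | Riverside District: $1,890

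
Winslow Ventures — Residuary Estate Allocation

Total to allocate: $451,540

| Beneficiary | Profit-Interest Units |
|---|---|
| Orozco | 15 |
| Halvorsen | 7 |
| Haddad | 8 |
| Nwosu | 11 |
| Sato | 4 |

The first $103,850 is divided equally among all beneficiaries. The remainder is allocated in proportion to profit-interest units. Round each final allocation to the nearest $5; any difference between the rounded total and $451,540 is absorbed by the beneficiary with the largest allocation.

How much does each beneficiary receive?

Equal tier: $103,850 ÷ 5 = $20,770 apiece.
Remainder $347,690 by profit-interest units (total 45): Orozco 115,896.67 → $115,895; Halvorsen 54,085.11 → $54,085; Haddad 61,811.56 → $61,810; Nwosu 84,990.89 → $84,990; Sato 30,905.78 → $30,905.
Rounding difference +$5 on remainder applied to Orozco.
Totals: Orozco $20,770 + $115,900 = $136,670; Halvorsen $20,770 + $54,085 = $74,855; Haddad $20,770 + $61,810 = $82,580; Nwosu $20,770 + $84,990 = $105,760; Sato $20,770 + $30,905 = $51,675.

Orozco: $136,670 | Halvorsen: $74,855 | Haddad: $82,580 | Nwosu: $105,760 | Sato: $51,675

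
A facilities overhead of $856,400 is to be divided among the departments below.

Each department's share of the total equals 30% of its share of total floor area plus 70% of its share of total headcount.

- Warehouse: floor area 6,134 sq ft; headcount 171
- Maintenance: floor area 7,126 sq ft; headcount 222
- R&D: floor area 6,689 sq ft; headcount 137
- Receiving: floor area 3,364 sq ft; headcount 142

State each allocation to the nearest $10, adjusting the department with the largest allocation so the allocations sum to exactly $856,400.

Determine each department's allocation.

Warehouse: $220,150 | Maintenance: $276,570 | R&D: $195,930 | Receiving: $163,750

Totals — floor area 23,313, headcount 672.
Combined weights (30% floor area + 70% headcount): Warehouse 0.2571; Maintenance 0.3229; R&D 0.2288; Receiving 0.1912.
Raw shares: Warehouse 220,145.76; Maintenance 276,574.30; R&D 195,931.28; Receiving 163,748.66.
At nearest $10: Warehouse $220,150; Maintenance $276,570; R&D $195,930; Receiving $163,750. Sum = $856,400.
Rounded total matches; no reconciliation needed.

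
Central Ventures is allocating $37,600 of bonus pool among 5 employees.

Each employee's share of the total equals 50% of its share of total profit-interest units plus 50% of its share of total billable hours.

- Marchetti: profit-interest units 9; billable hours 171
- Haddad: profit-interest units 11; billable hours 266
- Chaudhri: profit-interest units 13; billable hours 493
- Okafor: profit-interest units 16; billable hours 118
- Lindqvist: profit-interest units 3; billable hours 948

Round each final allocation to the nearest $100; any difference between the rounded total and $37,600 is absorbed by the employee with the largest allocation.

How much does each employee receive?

Marchetti: $4,900 · Haddad: $6,500 · Chaudhri: $9,300 · Okafor: $6,900 · Lindqvist: $10,000

Profit-interest units total 52; billable hours total 1,996.
Composite weights (50% profit-interest units + 50% billable hours): Marchetti 0.1294; Haddad 0.1724; Chaudhri 0.2485; Okafor 0.1834; Lindqvist 0.2663.
Pro-rata amounts: Marchetti 4,864.47; Haddad 6,482.33; Chaudhri 9,343.49; Okafor 6,896.04; Lindqvist 10,013.67.
After rounding ($100): Marchetti $4,900; Haddad $6,500; Chaudhri $9,300; Okafor $6,900; Lindqvist $10,000. Sum = $37,600.
Sum already equals the total — no adjustment.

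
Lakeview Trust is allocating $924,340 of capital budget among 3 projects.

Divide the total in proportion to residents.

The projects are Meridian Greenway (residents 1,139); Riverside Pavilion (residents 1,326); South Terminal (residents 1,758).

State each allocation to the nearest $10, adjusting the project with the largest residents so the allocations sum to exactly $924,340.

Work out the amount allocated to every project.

Meridian Greenway: $249,310 · Riverside Pavilion: $290,240 · South Terminal: $384,790

Combined residents = 4,223.
Pro-rata amounts: Meridian Greenway 1,139/4,223 × $924,340 = 249,306.95; Riverside Pavilion 1,326/4,223 × $924,340 = 290,237.94; South Terminal 1,758/4,223 × $924,340 = 384,795.10.
At nearest $10: Meridian Greenway $249,310; Riverside Pavilion $290,240; South Terminal $384,800. Sum = $924,350.
Difference $924,340 − $924,350 = −$10 applied to largest residents (South Terminal): South Terminal becomes $384,790.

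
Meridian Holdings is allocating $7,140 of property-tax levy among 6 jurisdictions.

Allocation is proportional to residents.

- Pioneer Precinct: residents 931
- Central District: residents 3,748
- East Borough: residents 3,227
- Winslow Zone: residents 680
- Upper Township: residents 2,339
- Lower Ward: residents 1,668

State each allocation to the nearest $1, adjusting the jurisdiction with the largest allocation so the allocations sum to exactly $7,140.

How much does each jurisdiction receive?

Combined residents = 12,593.
Pro-rata amounts: Pioneer Precinct 931/12,593 × $7,140 = 527.86; Central District 3,748/12,593 × $7,140 = 2,125.05; East Borough 3,227/12,593 × $7,140 = 1,829.65; Winslow Zone 680/12,593 × $7,140 = 385.55; Upper Township 2,339/12,593 × $7,140 = 1,326.17; Lower Ward 1,668/12,593 × $7,140 = 945.73.
After rounding ($1): Pioneer Precinct $528; Central District $2,125; East Borough $1,830; Winslow Zone $386; Upper Township $1,326; Lower Ward $946. Sum = $7,141.
Difference $7,140 − $7,141 = −$1 applied to largest allocation (Central District): Central District becomes $2,124.

Pioneer Precinct: $528; Central District: $2,124; East Borough: $1,830; Winslow Zone: $386; Upper Township: $1,326; Lower Ward: $946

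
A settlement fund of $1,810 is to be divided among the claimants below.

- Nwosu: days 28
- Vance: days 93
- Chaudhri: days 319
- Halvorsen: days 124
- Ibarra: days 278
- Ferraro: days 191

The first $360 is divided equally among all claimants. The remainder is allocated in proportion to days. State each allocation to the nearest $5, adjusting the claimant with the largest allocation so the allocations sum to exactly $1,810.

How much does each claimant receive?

$360 shared equally gives $60 per claimant.
Remainder $1,450 by days (total 1,033): Nwosu 39.30 → $40; Vance 130.54 → $130; Chaudhri 447.77 → $450; Halvorsen 174.06 → $175; Ibarra 390.22 → $390; Ferraro 268.10 → $270.
Rounding difference −$5 on remainder applied to Chaudhri.
Totals: Nwosu $60 + $40 = $100; Vance $60 + $130 = $190; Chaudhri $60 + $445 = $505; Halvorsen $60 + $175 = $235; Ibarra $60 + $390 = $450; Ferraro $60 + $270 = $330.

Nwosu: $100; Vance: $190; Chaudhri: $505; Halvorsen: $235; Ibarra: $450; Ferraro: $330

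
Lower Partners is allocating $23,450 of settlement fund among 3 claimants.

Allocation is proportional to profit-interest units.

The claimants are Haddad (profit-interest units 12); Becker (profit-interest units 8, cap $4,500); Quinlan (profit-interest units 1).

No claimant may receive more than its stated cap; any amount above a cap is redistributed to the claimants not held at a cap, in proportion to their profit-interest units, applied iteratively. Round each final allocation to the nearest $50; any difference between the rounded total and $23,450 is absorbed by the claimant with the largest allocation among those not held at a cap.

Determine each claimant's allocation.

Sum of profit-interest units: 21.
Pro-rata shares before constraints: Haddad 13,400.00; Becker 8,933.33; Quinlan 1,116.67.
Held at cap: Becker ($4,500); remaining pool $18,950 reallocated over remaining profit-interest units 13.
Remaining shares: Haddad 17,492.31 → $17,500; Quinlan 1,457.69 → $1,450.

Haddad: $17,500; Becker: $4,500; Quinlan: $1,450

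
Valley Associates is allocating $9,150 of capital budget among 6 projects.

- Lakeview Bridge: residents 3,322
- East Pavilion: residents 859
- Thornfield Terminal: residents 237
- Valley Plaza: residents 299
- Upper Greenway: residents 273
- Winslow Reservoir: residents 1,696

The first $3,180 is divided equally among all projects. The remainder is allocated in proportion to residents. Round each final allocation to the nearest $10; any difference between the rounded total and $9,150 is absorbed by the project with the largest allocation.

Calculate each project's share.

Equal tier: $3,180 ÷ 6 = $530 apiece.
Remainder $5,970 by residents (total 6,686): Lakeview Bridge 2,966.25 → $2,970; East Pavilion 767.01 → $770; Thornfield Terminal 211.62 → $210; Valley Plaza 266.98 → $270; Upper Greenway 243.76 → $240; Winslow Reservoir 1,514.38 → $1,510.
Totals: Lakeview Bridge $530 + $2,970 = $3,500; East Pavilion $530 + $770 = $1,300; Thornfield Terminal $530 + $210 = $740; Valley Plaza $530 + $270 = $800; Upper Greenway $530 + $240 = $770; Winslow Reservoir $530 + $1,510 = $2,040.

Lakeview Bridge: $3,500 | East Pavilion: $1,300 | Thornfield Terminal: $740 | Valley Plaza: $800 | Upper Greenway: $770 | Winslow Reservoir: $2,040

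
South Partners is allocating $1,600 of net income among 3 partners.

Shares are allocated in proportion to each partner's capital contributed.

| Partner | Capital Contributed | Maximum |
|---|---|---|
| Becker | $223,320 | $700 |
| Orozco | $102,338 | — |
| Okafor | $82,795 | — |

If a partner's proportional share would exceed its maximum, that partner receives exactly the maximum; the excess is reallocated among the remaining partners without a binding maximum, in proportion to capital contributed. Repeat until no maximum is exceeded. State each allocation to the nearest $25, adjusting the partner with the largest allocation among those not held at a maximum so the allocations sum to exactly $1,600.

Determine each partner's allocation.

Becker: $700; Orozco: $500; Okafor: $400

Sum of capital contributed: 408,453.
Pro-rata shares before constraints: Becker 874.79; Orozco 400.88; Okafor 324.33.
Cap binds for Becker ($700); balance $900 reallocated over remaining capital contributed 185,133.
Shares after redistribution: Orozco 497.50 → $500; Okafor 402.50 → $400.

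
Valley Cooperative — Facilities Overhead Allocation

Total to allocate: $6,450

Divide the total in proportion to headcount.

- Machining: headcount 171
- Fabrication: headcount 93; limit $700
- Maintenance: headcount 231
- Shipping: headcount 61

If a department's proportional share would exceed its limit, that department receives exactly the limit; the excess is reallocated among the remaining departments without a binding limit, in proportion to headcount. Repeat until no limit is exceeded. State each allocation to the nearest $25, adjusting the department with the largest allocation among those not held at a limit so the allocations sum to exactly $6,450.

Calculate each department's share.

Headcount total: 556.
Pro-rata shares before constraints: Machining 1,983.72; Fabrication 1,078.87; Maintenance 2,679.77; Shipping 707.64.
Cap binds for Fabrication ($700); remaining pool $5,750 reallocated over remaining headcount 463.
Shares after redistribution: Machining 2,123.65 → $2,125; Maintenance 2,868.79 → $2,875; Shipping 757.56 → $750.

Machining: $2,125 · Fabrication: $700 · Maintenance: $2,875 · Shipping: $750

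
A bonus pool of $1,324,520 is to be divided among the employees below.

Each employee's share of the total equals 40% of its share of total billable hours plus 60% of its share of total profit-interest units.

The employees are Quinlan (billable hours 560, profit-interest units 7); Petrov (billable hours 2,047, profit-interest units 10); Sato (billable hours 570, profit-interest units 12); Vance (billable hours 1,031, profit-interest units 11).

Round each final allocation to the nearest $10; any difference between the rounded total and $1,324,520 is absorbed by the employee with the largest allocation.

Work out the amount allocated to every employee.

Totals — billable hours 4,208, profit-interest units 40.
Combined weights (40% billable hours + 60% profit-interest units): Quinlan 0.1582; Petrov 0.3446; Sato 0.2342; Vance 0.2630.
Proportional shares: Quinlan 209,581.37; Petrov 456,405.42; Sato 310,179.42; Vance 348,353.80.
Rounded to nearest $10: Quinlan $209,580; Petrov $456,410; Sato $310,180; Vance $348,350. Sum = $1,324,520.
No rounding difference to absorb.

Quinlan: $209,580 · Petrov: $456,410 · Sato: $310,180 · Vance: $348,350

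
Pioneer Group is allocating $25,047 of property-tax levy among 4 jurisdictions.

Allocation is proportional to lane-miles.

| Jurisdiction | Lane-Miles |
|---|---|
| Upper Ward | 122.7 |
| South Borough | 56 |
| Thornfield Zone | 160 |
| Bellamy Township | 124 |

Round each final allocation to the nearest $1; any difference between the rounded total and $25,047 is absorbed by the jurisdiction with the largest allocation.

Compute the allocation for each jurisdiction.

Sum of lane-miles: 462.7.
Unrounded shares: Upper Ward 122.7/462.7 × $25,047 = 6,642.03; South Borough 56/462.7 × $25,047 = 3,031.41; Thornfield Zone 160/462.7 × $25,047 = 8,661.16; Bellamy Township 124/462.7 × $25,047 = 6,712.40.
After rounding ($1): Upper Ward $6,642; South Borough $3,031; Thornfield Zone $8,661; Bellamy Township $6,712. Sum = $25,046.
Difference $25,047 − $25,046 = +$1 applied to largest allocation (Thornfield Zone): Thornfield Zone becomes $8,662.

Upper Ward: $6,642 | South Borough: $3,031 | Thornfield Zone: $8,662 | Bellamy Township: $6,712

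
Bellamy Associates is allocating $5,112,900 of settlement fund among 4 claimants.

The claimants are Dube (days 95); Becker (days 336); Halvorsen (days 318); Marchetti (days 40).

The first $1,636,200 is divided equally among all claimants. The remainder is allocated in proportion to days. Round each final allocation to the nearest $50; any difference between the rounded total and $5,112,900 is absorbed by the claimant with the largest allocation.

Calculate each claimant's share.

Dube: $827,650 | Becker: $1,889,650 | Halvorsen: $1,810,300 | Marchetti: $585,300

Equal tier: $1,636,200 ÷ 4 = $409,050 apiece.
Remainder $3,476,700 by days (total 789): Dube 418,614.07 → $418,600; Becker 1,480,571.86 → $1,480,550; Halvorsen 1,401,255.51 → $1,401,250; Marchetti 176,258.56 → $176,250.
Rounding difference +$50 on remainder applied to Becker.
Totals: Dube $409,050 + $418,600 = $827,650; Becker $409,050 + $1,480,600 = $1,889,650; Halvorsen $409,050 + $1,401,250 = $1,810,300; Marchetti $409,050 + $176,250 = $585,300.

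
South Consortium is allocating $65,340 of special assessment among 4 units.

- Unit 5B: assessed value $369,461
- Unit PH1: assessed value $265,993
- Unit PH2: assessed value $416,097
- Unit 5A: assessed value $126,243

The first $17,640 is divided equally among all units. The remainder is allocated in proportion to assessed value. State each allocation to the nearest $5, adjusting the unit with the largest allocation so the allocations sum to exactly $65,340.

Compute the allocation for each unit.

First tranche $17,640 split equally: $4,410 each.
Remainder $47,700 by assessed value (total 1,177,794): Unit 5B 14,962.96 → $14,965; Unit PH1 10,772.57 → $10,775; Unit PH2 16,851.70 → $16,850; Unit 5A 5,112.77 → $5,115.
Rounding difference −$5 on remainder applied to Unit PH2.
Totals: Unit 5B $4,410 + $14,965 = $19,375; Unit PH1 $4,410 + $10,775 = $15,185; Unit PH2 $4,410 + $16,845 = $21,255; Unit 5A $4,410 + $5,115 = $9,525.

Unit 5B: $19,375 | Unit PH1: $15,185 | Unit PH2: $21,255 | Unit 5A: $9,525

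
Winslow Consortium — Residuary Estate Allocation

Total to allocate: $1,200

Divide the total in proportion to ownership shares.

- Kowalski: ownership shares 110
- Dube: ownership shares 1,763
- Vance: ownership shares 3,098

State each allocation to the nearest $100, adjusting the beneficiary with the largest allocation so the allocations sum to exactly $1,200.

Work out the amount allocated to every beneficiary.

Combined ownership shares = 4,971.
Unrounded shares: Kowalski 110/4,971 × $1,200 = 26.55; Dube 1,763/4,971 × $1,200 = 425.59; Vance 3,098/4,971 × $1,200 = 747.86.
After rounding ($100): Kowalski $0; Dube $400; Vance $700. Sum = $1,100.
Difference $1,200 − $1,100 = +$100 applied to largest allocation (Vance): Vance becomes $800.

Kowalski: $0; Dube: $400; Vance: $800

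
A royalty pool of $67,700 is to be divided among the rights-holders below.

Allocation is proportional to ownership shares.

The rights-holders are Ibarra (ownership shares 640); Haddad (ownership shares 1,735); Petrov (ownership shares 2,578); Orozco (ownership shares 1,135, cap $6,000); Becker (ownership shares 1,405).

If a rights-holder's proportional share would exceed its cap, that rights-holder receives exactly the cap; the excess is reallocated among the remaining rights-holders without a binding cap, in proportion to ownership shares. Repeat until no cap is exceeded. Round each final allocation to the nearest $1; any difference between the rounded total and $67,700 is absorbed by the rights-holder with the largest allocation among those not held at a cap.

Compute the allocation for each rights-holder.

Ibarra: $6,211 · Haddad: $16,837 · Petrov: $25,017 · Orozco: $6,000 · Becker: $13,635

Ownership shares total: 7,493.
Unconstrained shares: Ibarra 5,782.46; Haddad 15,675.90; Petrov 23,292.49; Orozco 10,254.84; Becker 12,694.31.
Capped: Orozco ($6,000); residual $61,700 reallocated over remaining ownership shares 6,358.
Redistributed shares: Ibarra 6,210.76 → $6,211; Haddad 16,836.98 → $16,837; Petrov 25,017.71 → $25,018; Becker 13,634.55 → $13,635.
Rounding difference −$1 applied to Petrov → $25,017.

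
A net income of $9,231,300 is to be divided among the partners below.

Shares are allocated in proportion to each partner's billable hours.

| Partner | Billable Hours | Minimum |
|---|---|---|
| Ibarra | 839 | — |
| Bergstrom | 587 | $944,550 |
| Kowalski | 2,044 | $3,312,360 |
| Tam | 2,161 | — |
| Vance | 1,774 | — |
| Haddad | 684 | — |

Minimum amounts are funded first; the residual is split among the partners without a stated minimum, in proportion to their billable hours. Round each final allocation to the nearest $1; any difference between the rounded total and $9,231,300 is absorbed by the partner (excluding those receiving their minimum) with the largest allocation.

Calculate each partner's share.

Guaranteed amounts: Bergstrom $944,550; Kowalski $3,312,360. Remaining pool $4,974,390.
Remaining pool split over remaining billable hours 5,458: Ibarra 764,659.80 → $764,660; Tam 1,969,523.05 → $1,969,523; Vance 1,616,813.46 → $1,616,813; Haddad 623,393.69 → $623,394.

Ibarra: $764,660 | Bergstrom: $944,550 | Kowalski: $3,312,360 | Tam: $1,969,523 | Vance: $1,616,813 | Haddad: $623,394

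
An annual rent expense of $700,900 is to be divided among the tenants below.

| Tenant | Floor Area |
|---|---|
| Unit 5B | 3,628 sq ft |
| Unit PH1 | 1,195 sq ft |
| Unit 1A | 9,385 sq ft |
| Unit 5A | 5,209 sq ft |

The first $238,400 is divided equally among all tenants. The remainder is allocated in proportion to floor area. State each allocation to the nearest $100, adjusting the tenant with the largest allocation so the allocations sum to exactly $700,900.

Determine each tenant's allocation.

Unit 5B: $146,000; Unit PH1: $88,100; Unit 1A: $283,100; Unit 5A: $183,700

First tranche $238,400 split equally: $59,600 each.
Remainder $462,500 by floor area (total 19,417): Unit 5B 86,416.54 → $86,400; Unit PH1 28,464.10 → $28,500; Unit 1A 223,544.45 → $223,500; Unit 5A 124,074.91 → $124,100.
Totals: Unit 5B $59,600 + $86,400 = $146,000; Unit PH1 $59,600 + $28,500 = $88,100; Unit 1A $59,600 + $223,500 = $283,100; Unit 5A $59,600 + $124,100 = $183,700.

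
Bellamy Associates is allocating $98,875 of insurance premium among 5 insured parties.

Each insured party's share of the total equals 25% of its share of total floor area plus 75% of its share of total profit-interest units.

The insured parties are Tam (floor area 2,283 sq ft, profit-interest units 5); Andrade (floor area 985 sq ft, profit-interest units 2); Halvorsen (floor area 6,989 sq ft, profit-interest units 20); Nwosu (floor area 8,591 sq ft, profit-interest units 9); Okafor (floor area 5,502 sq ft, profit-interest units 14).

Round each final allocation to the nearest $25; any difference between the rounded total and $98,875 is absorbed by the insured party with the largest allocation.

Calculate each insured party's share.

Tam: $9,725 | Andrade: $3,975 | Halvorsen: $36,750 | Nwosu: $22,075 | Okafor: $26,350

Floor area total 24,350; profit-interest units total 50.
Blended shares (25% floor area + 75% profit-interest units): Tam 0.0984; Andrade 0.0401; Halvorsen 0.3718; Nwosu 0.2232; Okafor 0.2665.
Proportional shares: Tam 9,733.20; Andrade 3,966.17; Halvorsen 36,757.34; Nwosu 22,069.22; Okafor 26,349.07.
After rounding ($25): Tam $9,725; Andrade $3,975; Halvorsen $36,750; Nwosu $22,075; Okafor $26,350. Sum = $98,875.
Rounded total matches; no reconciliation needed.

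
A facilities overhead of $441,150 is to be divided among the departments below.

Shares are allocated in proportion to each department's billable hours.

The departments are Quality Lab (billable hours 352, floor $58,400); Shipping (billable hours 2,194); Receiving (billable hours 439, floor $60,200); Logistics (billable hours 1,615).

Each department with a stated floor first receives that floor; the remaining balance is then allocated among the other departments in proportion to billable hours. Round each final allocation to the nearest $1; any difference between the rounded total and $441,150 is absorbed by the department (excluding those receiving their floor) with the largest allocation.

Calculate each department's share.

Quality Lab: $58,400 | Shipping: $185,790 | Receiving: $60,200 | Logistics: $136,760

Fund the minimums — Quality Lab $58,400; Receiving $60,200. Remaining pool $322,550.
Remaining pool split over remaining billable hours 3,809: Shipping 185,790.15 → $185,790; Logistics 136,759.85 → $136,760.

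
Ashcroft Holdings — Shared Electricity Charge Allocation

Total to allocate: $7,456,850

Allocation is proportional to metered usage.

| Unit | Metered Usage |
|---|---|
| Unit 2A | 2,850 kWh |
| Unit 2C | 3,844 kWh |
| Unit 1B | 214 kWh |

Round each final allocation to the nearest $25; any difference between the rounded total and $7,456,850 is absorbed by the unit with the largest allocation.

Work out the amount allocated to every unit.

Unit 2A: $3,076,425 · Unit 2C: $4,149,425 · Unit 1B: $231,000

Metered usage total: 6,908.
Pro-rata amounts: Unit 2A 2,850/6,908 × $7,456,850 = 3,076,436.38; Unit 2C 3,844/6,908 × $7,456,850 = 4,149,411.03; Unit 1B 214/6,908 × $7,456,850 = 231,002.59.
After rounding ($25): Unit 2A $3,076,425; Unit 2C $4,149,400; Unit 1B $231,000. Sum = $7,456,825.
Difference $7,456,850 − $7,456,825 = +$25 applied to largest allocation (Unit 2C): Unit 2C becomes $4,149,425.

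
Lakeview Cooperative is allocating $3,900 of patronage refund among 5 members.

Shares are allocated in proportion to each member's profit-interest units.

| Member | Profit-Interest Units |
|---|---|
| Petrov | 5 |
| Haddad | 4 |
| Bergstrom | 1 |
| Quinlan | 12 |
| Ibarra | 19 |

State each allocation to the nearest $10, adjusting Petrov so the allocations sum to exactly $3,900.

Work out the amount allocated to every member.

Petrov: $470 · Haddad: $380 · Bergstrom: $100 · Quinlan: $1,140 · Ibarra: $1,810

Combined profit-interest units = 41.
Proportional shares: Petrov 5/41 × $3,900 = 475.61; Haddad 4/41 × $3,900 = 380.49; Bergstrom 1/41 × $3,900 = 95.12; Quinlan 12/41 × $3,900 = 1,141.46; Ibarra 19/41 × $3,900 = 1,807.32.
At nearest $10: Petrov $480; Haddad $380; Bergstrom $100; Quinlan $1,140; Ibarra $1,810. Sum = $3,910.
Difference $3,900 − $3,910 = −$10 applied to Petrov: Petrov becomes $470.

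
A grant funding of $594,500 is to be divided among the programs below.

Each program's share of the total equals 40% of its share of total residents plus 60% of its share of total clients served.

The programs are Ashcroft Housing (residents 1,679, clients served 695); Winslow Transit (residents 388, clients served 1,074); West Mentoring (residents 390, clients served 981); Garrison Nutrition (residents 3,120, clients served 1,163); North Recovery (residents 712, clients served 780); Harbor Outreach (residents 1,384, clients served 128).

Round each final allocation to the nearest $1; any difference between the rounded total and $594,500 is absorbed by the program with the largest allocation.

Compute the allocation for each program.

Totals — residents 7,673, clients served 4,821.
Combined weights (40% residents + 60% clients served): Ashcroft Housing 0.1740; Winslow Transit 0.1539; West Mentoring 0.1424; Garrison Nutrition 0.3074; North Recovery 0.1342; Harbor Outreach 0.0881.
Unrounded shares: Ashcroft Housing 103,457.43; Winslow Transit 91,488.78; West Mentoring 84,669.81; Garrison Nutrition 182,743.36; North Recovery 79,777.42; Harbor Outreach 52,363.20.
At nearest $1: Ashcroft Housing $103,457; Winslow Transit $91,489; West Mentoring $84,670; Garrison Nutrition $182,743; North Recovery $79,777; Harbor Outreach $52,363. Sum = $594,499.
Difference $594,500 − $594,499 = +$1 applied to largest allocation (Garrison Nutrition): Garrison Nutrition becomes $182,744.

Ashcroft Housing: $103,457 | Winslow Transit: $91,489 | West Mentoring: $84,670 | Garrison Nutrition: $182,744 | North Recovery: $79,777 | Harbor Outreach: $52,363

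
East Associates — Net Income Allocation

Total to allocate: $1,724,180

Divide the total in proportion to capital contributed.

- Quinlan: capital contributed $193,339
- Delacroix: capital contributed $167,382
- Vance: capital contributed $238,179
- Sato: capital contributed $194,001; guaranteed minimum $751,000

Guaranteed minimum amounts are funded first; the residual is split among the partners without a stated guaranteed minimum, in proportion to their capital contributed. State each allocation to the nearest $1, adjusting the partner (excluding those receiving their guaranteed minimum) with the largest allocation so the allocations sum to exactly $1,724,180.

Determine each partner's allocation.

Quinlan: $314,165; Delacroix: $271,987; Vance: $387,028; Sato: $751,000

Minimums first: Sato $751,000. Remaining pool $973,180.
Remaining pool split over remaining capital contributed 598,900: Quinlan 314,165.38 → $314,165; Delacroix 271,986.67 → $271,987; Vance 387,027.95 → $387,028.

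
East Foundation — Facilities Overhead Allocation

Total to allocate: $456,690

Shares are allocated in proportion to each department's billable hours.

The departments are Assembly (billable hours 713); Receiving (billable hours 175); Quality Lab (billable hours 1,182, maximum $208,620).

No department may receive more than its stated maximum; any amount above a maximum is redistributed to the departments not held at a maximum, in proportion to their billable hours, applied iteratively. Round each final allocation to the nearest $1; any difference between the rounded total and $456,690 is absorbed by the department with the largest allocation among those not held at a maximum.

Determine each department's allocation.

Combined billable hours = 2,070.
Proportional shares (ignoring caps): Assembly 157,304.33; Receiving 38,609.06; Quality Lab 260,776.61.
Capped: Quality Lab ($208,620); residual $248,070 reallocated over remaining billable hours 888.
Remaining shares: Assembly 199,182.33 → $199,182; Receiving 48,887.67 → $48,888.

Assembly: $199,182 | Receiving: $48,888 | Quality Lab: $208,620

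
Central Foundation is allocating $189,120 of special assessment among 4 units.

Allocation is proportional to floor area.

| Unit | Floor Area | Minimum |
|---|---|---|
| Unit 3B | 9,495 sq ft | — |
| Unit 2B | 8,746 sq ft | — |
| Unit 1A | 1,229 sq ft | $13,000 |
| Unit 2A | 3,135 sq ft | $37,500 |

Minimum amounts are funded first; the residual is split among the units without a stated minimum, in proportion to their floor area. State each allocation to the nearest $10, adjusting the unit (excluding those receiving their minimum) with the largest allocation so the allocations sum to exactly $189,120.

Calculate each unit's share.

Unit 3B: $72,160 | Unit 2B: $66,460 | Unit 1A: $13,000 | Unit 2A: $37,500

Minimums first: Unit 1A $13,000; Unit 2A $37,500. Residual $138,620.
Residual split over remaining floor area 18,241: Unit 3B 72,155.96 → $72,160; Unit 2B 66,464.04 → $66,460.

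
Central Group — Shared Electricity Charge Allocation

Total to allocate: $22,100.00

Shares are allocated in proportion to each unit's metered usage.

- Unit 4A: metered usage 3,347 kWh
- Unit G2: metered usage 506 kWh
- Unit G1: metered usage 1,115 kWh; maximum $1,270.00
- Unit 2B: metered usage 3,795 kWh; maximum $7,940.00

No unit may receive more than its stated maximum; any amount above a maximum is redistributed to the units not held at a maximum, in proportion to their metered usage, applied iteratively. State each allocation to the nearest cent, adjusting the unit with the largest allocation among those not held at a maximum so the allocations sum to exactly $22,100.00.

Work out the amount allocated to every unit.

Unit 4A: $11,197.20 · Unit G2: $1,692.80 · Unit G1: $1,270.00 · Unit 2B: $7,940.00

Total metered usage = 8,763.
Pro-rata shares before constraints: Unit 4A 8,441.0248; Unit G2 1,276.1155; Unit G1 2,811.9936; Unit 2B 9,570.8661.
Cap binds for Unit G1 ($1,270.00), Unit 2B ($7,940.00); residual $12,890.00 reallocated over remaining metered usage 3,853.
Redistributed shares: Unit 4A 11,197.2048 → $11,197.20; Unit G2 1,692.7952 → $1,692.80.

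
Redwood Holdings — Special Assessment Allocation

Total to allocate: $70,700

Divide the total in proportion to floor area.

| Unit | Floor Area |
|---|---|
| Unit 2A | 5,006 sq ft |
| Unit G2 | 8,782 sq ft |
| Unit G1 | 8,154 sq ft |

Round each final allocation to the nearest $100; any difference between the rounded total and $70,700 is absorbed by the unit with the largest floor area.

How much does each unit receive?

Combined floor area = 5,006 + 8,782 + 8,154 = 21,942.
Pro-rata amounts: Unit 2A 16,129.99; Unit G2 28,296.76; Unit G1 26,273.26.
At nearest $100: Unit 2A $16,100; Unit G2 $28,300; Unit G1 $26,300. Sum = $70,700.
Sum already equals the total — no adjustment.

Unit 2A: $16,100 · Unit G2: $28,300 · Unit G1: $26,300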